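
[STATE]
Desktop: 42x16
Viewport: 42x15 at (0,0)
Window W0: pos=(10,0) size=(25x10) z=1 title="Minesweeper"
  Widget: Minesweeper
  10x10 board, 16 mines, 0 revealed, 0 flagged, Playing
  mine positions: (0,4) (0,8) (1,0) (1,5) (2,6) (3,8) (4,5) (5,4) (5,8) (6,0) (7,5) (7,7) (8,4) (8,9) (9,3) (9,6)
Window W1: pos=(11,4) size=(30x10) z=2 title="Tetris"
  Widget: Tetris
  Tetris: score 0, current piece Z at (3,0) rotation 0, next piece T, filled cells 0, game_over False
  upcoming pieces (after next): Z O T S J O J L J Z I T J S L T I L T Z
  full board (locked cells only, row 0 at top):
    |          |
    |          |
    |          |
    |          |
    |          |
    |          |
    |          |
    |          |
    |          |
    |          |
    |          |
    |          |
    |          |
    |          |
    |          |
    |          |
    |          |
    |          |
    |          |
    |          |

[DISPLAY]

          ┏━━━━━━━━━━━━━━━━━━━━━━━┓       
          ┃ Minesweeper           ┃       
          ┠───────────────────────┨       
          ┃■■■■■■■■■■             ┃       
          ┃┏━━━━━━━━━━━━━━━━━━━━━━━━━━━━┓ 
          ┃┃ Tetris                     ┃ 
          ┃┠────────────────────────────┨ 
          ┃┃          │Next:            ┃ 
          ┃┃          │ ▒               ┃ 
          ┗┃          │▒▒▒              ┃ 
           ┃          │                 ┃ 
           ┃          │                 ┃ 
           ┃          │                 ┃ 
           ┗━━━━━━━━━━━━━━━━━━━━━━━━━━━━┛ 
                                          


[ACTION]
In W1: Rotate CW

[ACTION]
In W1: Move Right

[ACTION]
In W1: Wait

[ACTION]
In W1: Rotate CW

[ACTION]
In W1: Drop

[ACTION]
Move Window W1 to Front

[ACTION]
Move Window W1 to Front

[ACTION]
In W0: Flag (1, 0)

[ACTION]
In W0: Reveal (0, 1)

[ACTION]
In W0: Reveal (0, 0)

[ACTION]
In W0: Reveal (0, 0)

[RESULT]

          ┏━━━━━━━━━━━━━━━━━━━━━━━┓       
          ┃ Minesweeper           ┃       
          ┠───────────────────────┨       
          ┃11■■■■■■■■             ┃       
          ┃┏━━━━━━━━━━━━━━━━━━━━━━━━━━━━┓ 
          ┃┃ Tetris                     ┃ 
          ┃┠────────────────────────────┨ 
          ┃┃          │Next:            ┃ 
          ┃┃          │ ▒               ┃ 
          ┗┃          │▒▒▒              ┃ 
           ┃          │                 ┃ 
           ┃          │                 ┃ 
           ┃          │                 ┃ 
           ┗━━━━━━━━━━━━━━━━━━━━━━━━━━━━┛ 
                                          


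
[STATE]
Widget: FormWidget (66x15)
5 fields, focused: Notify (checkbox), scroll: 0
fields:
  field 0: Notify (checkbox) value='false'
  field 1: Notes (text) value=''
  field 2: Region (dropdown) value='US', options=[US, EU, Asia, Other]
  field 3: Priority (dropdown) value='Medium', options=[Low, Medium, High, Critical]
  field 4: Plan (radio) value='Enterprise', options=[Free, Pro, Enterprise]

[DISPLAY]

> Notify:     [ ]                                                 
  Notes:      [                                                  ]
  Region:     [US                                               ▼]
  Priority:   [Medium                                           ▼]
  Plan:       ( ) Free  ( ) Pro  (●) Enterprise                   
                                                                  
                                                                  
                                                                  
                                                                  
                                                                  
                                                                  
                                                                  
                                                                  
                                                                  
                                                                  


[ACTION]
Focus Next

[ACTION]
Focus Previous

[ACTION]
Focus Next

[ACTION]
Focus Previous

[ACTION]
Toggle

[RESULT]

> Notify:     [x]                                                 
  Notes:      [                                                  ]
  Region:     [US                                               ▼]
  Priority:   [Medium                                           ▼]
  Plan:       ( ) Free  ( ) Pro  (●) Enterprise                   
                                                                  
                                                                  
                                                                  
                                                                  
                                                                  
                                                                  
                                                                  
                                                                  
                                                                  
                                                                  


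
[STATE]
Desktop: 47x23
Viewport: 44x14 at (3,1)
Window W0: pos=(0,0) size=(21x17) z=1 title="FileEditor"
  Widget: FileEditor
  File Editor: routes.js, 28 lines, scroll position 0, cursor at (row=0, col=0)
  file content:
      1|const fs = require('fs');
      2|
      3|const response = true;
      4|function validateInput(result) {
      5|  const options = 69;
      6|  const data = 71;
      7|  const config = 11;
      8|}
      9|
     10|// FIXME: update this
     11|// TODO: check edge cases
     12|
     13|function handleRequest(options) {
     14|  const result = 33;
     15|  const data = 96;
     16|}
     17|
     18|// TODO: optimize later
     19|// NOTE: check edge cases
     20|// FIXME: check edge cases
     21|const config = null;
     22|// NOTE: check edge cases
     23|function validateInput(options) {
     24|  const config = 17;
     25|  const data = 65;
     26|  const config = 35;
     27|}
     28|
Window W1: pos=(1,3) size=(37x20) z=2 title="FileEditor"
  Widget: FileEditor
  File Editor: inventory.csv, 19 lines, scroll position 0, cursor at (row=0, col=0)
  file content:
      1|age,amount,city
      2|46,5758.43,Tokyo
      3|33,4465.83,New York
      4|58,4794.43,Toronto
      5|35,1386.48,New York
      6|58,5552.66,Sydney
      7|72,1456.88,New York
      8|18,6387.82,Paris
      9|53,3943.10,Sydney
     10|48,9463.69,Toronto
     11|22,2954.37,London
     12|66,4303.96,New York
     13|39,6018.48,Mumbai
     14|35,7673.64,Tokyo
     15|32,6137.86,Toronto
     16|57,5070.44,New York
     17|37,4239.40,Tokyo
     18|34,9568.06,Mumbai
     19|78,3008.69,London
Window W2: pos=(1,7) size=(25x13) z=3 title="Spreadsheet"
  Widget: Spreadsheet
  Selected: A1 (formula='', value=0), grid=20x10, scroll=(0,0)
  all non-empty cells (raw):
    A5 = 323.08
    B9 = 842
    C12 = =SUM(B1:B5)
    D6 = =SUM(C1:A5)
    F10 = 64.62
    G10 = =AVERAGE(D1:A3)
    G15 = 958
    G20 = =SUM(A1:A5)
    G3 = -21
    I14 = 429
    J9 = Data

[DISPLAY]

ileEditor        ┃                          
─────────────────┨                          
━━━━━━━━━━━━━━━━━━━━━━━━━━━━━━━━━━┓         
FileEditor                        ┃         
──────────────────────────────────┨         
ge,amount,city                   ▲┃         
━━━━━━━━━━━━━━━━━━━━━━┓          █┃         
Spreadsheet           ┃          ░┃         
──────────────────────┨          ░┃         
1:                    ┃          ░┃         
      A       B       ┃          ░┃         
----------------------┃          ░┃         
 1      [0]       0   ┃          ░┃         
 2        0       0   ┃          ░┃         


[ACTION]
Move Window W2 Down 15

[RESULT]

ileEditor        ┃                          
─────────────────┨                          
━━━━━━━━━━━━━━━━━━━━━━━━━━━━━━━━━━┓         
FileEditor                        ┃         
──────────────────────────────────┨         
ge,amount,city                   ▲┃         
6,5758.43,Tokyo                  █┃         
3,4465.83,New York               ░┃         
8,4794.43,Toronto                ░┃         
━━━━━━━━━━━━━━━━━━━━━━┓          ░┃         
Spreadsheet           ┃          ░┃         
──────────────────────┨          ░┃         
1:                    ┃          ░┃         
      A       B       ┃          ░┃         


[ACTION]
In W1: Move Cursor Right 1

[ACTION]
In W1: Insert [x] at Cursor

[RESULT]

ileEditor        ┃                          
─────────────────┨                          
━━━━━━━━━━━━━━━━━━━━━━━━━━━━━━━━━━┓         
FileEditor                        ┃         
──────────────────────────────────┨         
x█e,amount,city                  ▲┃         
6,5758.43,Tokyo                  █┃         
3,4465.83,New York               ░┃         
8,4794.43,Toronto                ░┃         
━━━━━━━━━━━━━━━━━━━━━━┓          ░┃         
Spreadsheet           ┃          ░┃         
──────────────────────┨          ░┃         
1:                    ┃          ░┃         
      A       B       ┃          ░┃         


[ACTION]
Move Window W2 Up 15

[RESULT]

Spreadsheet           ┃                     
──────────────────────┨                     
1:                    ┃━━━━━━━━━━━┓         
      A       B       ┃           ┃         
----------------------┃───────────┨         
 1      [0]       0   ┃          ▲┃         
 2        0       0   ┃          █┃         
 3        0       0   ┃          ░┃         
 4        0       0   ┃          ░┃         
 5   323.08       0   ┃          ░┃         
 6        0       0   ┃          ░┃         
━━━━━━━━━━━━━━━━━━━━━━┛          ░┃         
8,6387.82,Paris                  ░┃         
3,3943.10,Sydney                 ░┃         


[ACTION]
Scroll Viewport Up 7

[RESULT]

━━━━━━━━━━━━━━━━━━━━━━┓                     
Spreadsheet           ┃                     
──────────────────────┨                     
1:                    ┃━━━━━━━━━━━┓         
      A       B       ┃           ┃         
----------------------┃───────────┨         
 1      [0]       0   ┃          ▲┃         
 2        0       0   ┃          █┃         
 3        0       0   ┃          ░┃         
 4        0       0   ┃          ░┃         
 5   323.08       0   ┃          ░┃         
 6        0       0   ┃          ░┃         
━━━━━━━━━━━━━━━━━━━━━━┛          ░┃         
8,6387.82,Paris                  ░┃         


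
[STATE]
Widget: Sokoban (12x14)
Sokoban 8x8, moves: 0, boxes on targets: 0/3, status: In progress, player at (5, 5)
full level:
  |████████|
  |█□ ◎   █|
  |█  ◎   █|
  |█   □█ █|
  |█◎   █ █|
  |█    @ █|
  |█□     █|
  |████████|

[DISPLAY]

████████    
█□ ◎   █    
█  ◎   █    
█   □█ █    
█◎   █ █    
█    @ █    
█□     █    
████████    
Moves: 0  0/
            
            
            
            
            


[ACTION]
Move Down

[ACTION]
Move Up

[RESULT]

████████    
█□ ◎   █    
█  ◎   █    
█   □█ █    
█◎   █ █    
█    @ █    
█□     █    
████████    
Moves: 2  0/
            
            
            
            
            


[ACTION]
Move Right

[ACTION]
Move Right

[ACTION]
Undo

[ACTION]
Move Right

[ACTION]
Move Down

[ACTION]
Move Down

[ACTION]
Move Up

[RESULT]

████████    
█□ ◎   █    
█  ◎   █    
█   □█ █    
█◎   █ █    
█     @█    
█□     █    
████████    
Moves: 5  0/
            
            
            
            
            


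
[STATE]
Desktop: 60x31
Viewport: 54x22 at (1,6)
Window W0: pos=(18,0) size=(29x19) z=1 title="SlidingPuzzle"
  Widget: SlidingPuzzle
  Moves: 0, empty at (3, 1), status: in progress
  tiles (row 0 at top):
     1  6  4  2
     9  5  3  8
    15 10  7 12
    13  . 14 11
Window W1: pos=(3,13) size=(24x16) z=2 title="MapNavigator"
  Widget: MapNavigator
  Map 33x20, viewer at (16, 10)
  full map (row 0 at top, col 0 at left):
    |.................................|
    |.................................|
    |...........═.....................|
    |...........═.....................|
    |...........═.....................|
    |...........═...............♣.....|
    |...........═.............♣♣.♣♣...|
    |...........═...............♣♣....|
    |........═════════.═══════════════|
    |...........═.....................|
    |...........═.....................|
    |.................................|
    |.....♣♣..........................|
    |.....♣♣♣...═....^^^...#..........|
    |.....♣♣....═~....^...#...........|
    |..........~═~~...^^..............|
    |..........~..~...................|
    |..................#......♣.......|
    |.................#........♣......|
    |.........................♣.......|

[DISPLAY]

                 ┃│  9 │  5 │  3 │  8 │      ┃        
                 ┃├────┼────┼────┼────┤      ┃        
                 ┃│ 15 │ 10 │  7 │ 12 │      ┃        
                 ┃├────┼────┼────┼────┤      ┃        
                 ┃│ 13 │    │ 14 │ 11 │      ┃        
                 ┃└────┴────┴────┴────┘      ┃        
                 ┃Moves: 0                   ┃        
  ┏━━━━━━━━━━━━━━━━━━━━━━┓                   ┃        
  ┃ MapNavigator         ┃                   ┃        
  ┠──────────────────────┨                   ┃        
  ┃......═...............┃                   ┃        
  ┃......═...............┃                   ┃        
  ┃......═.............♣♣┃━━━━━━━━━━━━━━━━━━━┛        
  ┃......═...............┃                            
  ┃...═════════.═════════┃                            
  ┃......═...............┃                            
  ┃......═....@..........┃                            
  ┃......................┃                            
  ┃♣♣....................┃                            
  ┃♣♣♣...═....^^^...#....┃                            
  ┃♣♣....═~....^...#.....┃                            
  ┃.....~═~~...^^........┃                            


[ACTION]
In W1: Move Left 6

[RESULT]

                 ┃│  9 │  5 │  3 │  8 │      ┃        
                 ┃├────┼────┼────┼────┤      ┃        
                 ┃│ 15 │ 10 │  7 │ 12 │      ┃        
                 ┃├────┼────┼────┼────┤      ┃        
                 ┃│ 13 │    │ 14 │ 11 │      ┃        
                 ┃└────┴────┴────┴────┘      ┃        
                 ┃Moves: 0                   ┃        
  ┏━━━━━━━━━━━━━━━━━━━━━━┓                   ┃        
  ┃ MapNavigator         ┃                   ┃        
  ┠──────────────────────┨                   ┃        
  ┃ ...........═.........┃                   ┃        
  ┃ ...........═.........┃                   ┃        
  ┃ ...........═.........┃━━━━━━━━━━━━━━━━━━━┛        
  ┃ ...........═.........┃                            
  ┃ ........═════════.═══┃                            
  ┃ ...........═.........┃                            
  ┃ ..........@═.........┃                            
  ┃ .....................┃                            
  ┃ .....♣♣..............┃                            
  ┃ .....♣♣♣...═....^^^..┃                            
  ┃ .....♣♣....═~....^...┃                            
  ┃ ..........~═~~...^^..┃                            


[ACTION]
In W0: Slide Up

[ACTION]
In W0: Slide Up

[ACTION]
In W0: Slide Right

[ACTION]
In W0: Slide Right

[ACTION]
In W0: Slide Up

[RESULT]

                 ┃│  9 │  5 │  3 │  8 │      ┃        
                 ┃├────┼────┼────┼────┤      ┃        
                 ┃│ 15 │ 10 │  7 │ 12 │      ┃        
                 ┃├────┼────┼────┼────┤      ┃        
                 ┃│    │ 13 │ 14 │ 11 │      ┃        
                 ┃└────┴────┴────┴────┘      ┃        
                 ┃Moves: 1                   ┃        
  ┏━━━━━━━━━━━━━━━━━━━━━━┓                   ┃        
  ┃ MapNavigator         ┃                   ┃        
  ┠──────────────────────┨                   ┃        
  ┃ ...........═.........┃                   ┃        
  ┃ ...........═.........┃                   ┃        
  ┃ ...........═.........┃━━━━━━━━━━━━━━━━━━━┛        
  ┃ ...........═.........┃                            
  ┃ ........═════════.═══┃                            
  ┃ ...........═.........┃                            
  ┃ ..........@═.........┃                            
  ┃ .....................┃                            
  ┃ .....♣♣..............┃                            
  ┃ .....♣♣♣...═....^^^..┃                            
  ┃ .....♣♣....═~....^...┃                            
  ┃ ..........~═~~...^^..┃                            


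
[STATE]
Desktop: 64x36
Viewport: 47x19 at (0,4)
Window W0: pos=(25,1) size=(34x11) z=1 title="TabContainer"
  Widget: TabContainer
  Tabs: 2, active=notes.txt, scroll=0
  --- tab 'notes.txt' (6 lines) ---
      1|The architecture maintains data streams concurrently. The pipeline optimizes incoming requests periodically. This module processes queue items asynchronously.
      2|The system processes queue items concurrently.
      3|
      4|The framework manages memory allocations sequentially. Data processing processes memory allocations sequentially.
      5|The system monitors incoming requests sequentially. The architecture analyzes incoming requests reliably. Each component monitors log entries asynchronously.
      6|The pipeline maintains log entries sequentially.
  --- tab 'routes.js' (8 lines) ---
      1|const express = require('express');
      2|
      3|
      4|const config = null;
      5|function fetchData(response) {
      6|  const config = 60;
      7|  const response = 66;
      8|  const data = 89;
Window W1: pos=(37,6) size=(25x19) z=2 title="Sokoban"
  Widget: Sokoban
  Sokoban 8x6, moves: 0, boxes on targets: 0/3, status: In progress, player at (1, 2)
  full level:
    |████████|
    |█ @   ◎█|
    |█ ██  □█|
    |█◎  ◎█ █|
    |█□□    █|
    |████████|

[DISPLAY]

                         ┃[notes.txt]│ routes.j
                         ┃─────────────────────
                         ┃The archite┏━━━━━━━━━
                         ┃The system ┃ Sokoban 
                         ┃           ┠─────────
                         ┃The framewo┃████████ 
                         ┃The system ┃█ @   ◎█ 
                         ┗━━━━━━━━━━━┃█ ██  □█ 
                                     ┃█◎  ◎█ █ 
                                     ┃█□□    █ 
                                     ┃████████ 
                                     ┃Moves: 0 
                                     ┃         
                                     ┃         
                                     ┃         
                                     ┃         
                                     ┃         
                                     ┃         
                                     ┃         


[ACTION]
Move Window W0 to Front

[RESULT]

                         ┃[notes.txt]│ routes.j
                         ┃─────────────────────
                         ┃The architecture main
                         ┃The system processes 
                         ┃                     
                         ┃The framework manages
                         ┃The system monitors i
                         ┗━━━━━━━━━━━━━━━━━━━━━
                                     ┃█◎  ◎█ █ 
                                     ┃█□□    █ 
                                     ┃████████ 
                                     ┃Moves: 0 
                                     ┃         
                                     ┃         
                                     ┃         
                                     ┃         
                                     ┃         
                                     ┃         
                                     ┃         


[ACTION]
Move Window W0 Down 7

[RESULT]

                                               
                                               
                                     ┏━━━━━━━━━
                                     ┃ Sokoban 
                         ┏━━━━━━━━━━━━━━━━━━━━━
                         ┃ TabContainer        
                         ┠─────────────────────
                         ┃[notes.txt]│ routes.j
                         ┃─────────────────────
                         ┃The architecture main
                         ┃The system processes 
                         ┃                     
                         ┃The framework manages
                         ┃The system monitors i
                         ┗━━━━━━━━━━━━━━━━━━━━━
                                     ┃         
                                     ┃         
                                     ┃         
                                     ┃         


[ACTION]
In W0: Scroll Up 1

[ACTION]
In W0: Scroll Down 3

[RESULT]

                                               
                                               
                                     ┏━━━━━━━━━
                                     ┃ Sokoban 
                         ┏━━━━━━━━━━━━━━━━━━━━━
                         ┃ TabContainer        
                         ┠─────────────────────
                         ┃[notes.txt]│ routes.j
                         ┃─────────────────────
                         ┃The framework manages
                         ┃The system monitors i
                         ┃The pipeline maintain
                         ┃                     
                         ┃                     
                         ┗━━━━━━━━━━━━━━━━━━━━━
                                     ┃         
                                     ┃         
                                     ┃         
                                     ┃         


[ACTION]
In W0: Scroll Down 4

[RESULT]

                                               
                                               
                                     ┏━━━━━━━━━
                                     ┃ Sokoban 
                         ┏━━━━━━━━━━━━━━━━━━━━━
                         ┃ TabContainer        
                         ┠─────────────────────
                         ┃[notes.txt]│ routes.j
                         ┃─────────────────────
                         ┃The pipeline maintain
                         ┃                     
                         ┃                     
                         ┃                     
                         ┃                     
                         ┗━━━━━━━━━━━━━━━━━━━━━
                                     ┃         
                                     ┃         
                                     ┃         
                                     ┃         


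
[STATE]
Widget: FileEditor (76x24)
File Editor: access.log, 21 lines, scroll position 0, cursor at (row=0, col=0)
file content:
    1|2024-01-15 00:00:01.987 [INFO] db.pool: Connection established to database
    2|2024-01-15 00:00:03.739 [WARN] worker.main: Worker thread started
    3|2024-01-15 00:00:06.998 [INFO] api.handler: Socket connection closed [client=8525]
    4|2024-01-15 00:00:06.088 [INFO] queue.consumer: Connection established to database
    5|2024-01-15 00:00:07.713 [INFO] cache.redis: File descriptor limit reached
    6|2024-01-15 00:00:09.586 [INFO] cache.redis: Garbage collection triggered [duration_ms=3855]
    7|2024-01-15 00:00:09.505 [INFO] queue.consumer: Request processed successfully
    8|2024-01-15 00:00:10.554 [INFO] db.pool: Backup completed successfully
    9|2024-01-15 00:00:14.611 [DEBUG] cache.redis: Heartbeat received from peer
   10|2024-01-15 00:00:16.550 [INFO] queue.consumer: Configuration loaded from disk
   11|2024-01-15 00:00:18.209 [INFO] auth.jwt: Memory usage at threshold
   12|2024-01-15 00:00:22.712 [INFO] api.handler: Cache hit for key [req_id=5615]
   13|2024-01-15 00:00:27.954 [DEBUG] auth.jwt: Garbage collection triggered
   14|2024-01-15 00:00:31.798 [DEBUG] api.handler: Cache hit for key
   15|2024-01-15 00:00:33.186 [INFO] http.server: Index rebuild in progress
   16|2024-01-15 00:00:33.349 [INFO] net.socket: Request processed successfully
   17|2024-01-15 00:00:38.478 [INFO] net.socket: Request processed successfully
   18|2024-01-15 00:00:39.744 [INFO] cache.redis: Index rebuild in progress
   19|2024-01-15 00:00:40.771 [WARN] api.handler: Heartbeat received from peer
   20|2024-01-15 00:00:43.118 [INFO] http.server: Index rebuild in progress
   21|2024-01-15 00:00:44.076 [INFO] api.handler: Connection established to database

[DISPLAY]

█024-01-15 00:00:01.987 [INFO] db.pool: Connection established to database ▲
2024-01-15 00:00:03.739 [WARN] worker.main: Worker thread started          █
2024-01-15 00:00:06.998 [INFO] api.handler: Socket connection closed [clien░
2024-01-15 00:00:06.088 [INFO] queue.consumer: Connection established to da░
2024-01-15 00:00:07.713 [INFO] cache.redis: File descriptor limit reached  ░
2024-01-15 00:00:09.586 [INFO] cache.redis: Garbage collection triggered [d░
2024-01-15 00:00:09.505 [INFO] queue.consumer: Request processed successful░
2024-01-15 00:00:10.554 [INFO] db.pool: Backup completed successfully      ░
2024-01-15 00:00:14.611 [DEBUG] cache.redis: Heartbeat received from peer  ░
2024-01-15 00:00:16.550 [INFO] queue.consumer: Configuration loaded from di░
2024-01-15 00:00:18.209 [INFO] auth.jwt: Memory usage at threshold         ░
2024-01-15 00:00:22.712 [INFO] api.handler: Cache hit for key [req_id=5615]░
2024-01-15 00:00:27.954 [DEBUG] auth.jwt: Garbage collection triggered     ░
2024-01-15 00:00:31.798 [DEBUG] api.handler: Cache hit for key             ░
2024-01-15 00:00:33.186 [INFO] http.server: Index rebuild in progress      ░
2024-01-15 00:00:33.349 [INFO] net.socket: Request processed successfully  ░
2024-01-15 00:00:38.478 [INFO] net.socket: Request processed successfully  ░
2024-01-15 00:00:39.744 [INFO] cache.redis: Index rebuild in progress      ░
2024-01-15 00:00:40.771 [WARN] api.handler: Heartbeat received from peer   ░
2024-01-15 00:00:43.118 [INFO] http.server: Index rebuild in progress      ░
2024-01-15 00:00:44.076 [INFO] api.handler: Connection established to datab░
                                                                           ░
                                                                           ░
                                                                           ▼


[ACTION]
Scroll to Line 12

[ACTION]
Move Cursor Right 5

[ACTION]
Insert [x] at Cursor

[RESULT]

2024-x█1-15 00:00:01.987 [INFO] db.pool: Connection established to database▲
2024-01-15 00:00:03.739 [WARN] worker.main: Worker thread started          █
2024-01-15 00:00:06.998 [INFO] api.handler: Socket connection closed [clien░
2024-01-15 00:00:06.088 [INFO] queue.consumer: Connection established to da░
2024-01-15 00:00:07.713 [INFO] cache.redis: File descriptor limit reached  ░
2024-01-15 00:00:09.586 [INFO] cache.redis: Garbage collection triggered [d░
2024-01-15 00:00:09.505 [INFO] queue.consumer: Request processed successful░
2024-01-15 00:00:10.554 [INFO] db.pool: Backup completed successfully      ░
2024-01-15 00:00:14.611 [DEBUG] cache.redis: Heartbeat received from peer  ░
2024-01-15 00:00:16.550 [INFO] queue.consumer: Configuration loaded from di░
2024-01-15 00:00:18.209 [INFO] auth.jwt: Memory usage at threshold         ░
2024-01-15 00:00:22.712 [INFO] api.handler: Cache hit for key [req_id=5615]░
2024-01-15 00:00:27.954 [DEBUG] auth.jwt: Garbage collection triggered     ░
2024-01-15 00:00:31.798 [DEBUG] api.handler: Cache hit for key             ░
2024-01-15 00:00:33.186 [INFO] http.server: Index rebuild in progress      ░
2024-01-15 00:00:33.349 [INFO] net.socket: Request processed successfully  ░
2024-01-15 00:00:38.478 [INFO] net.socket: Request processed successfully  ░
2024-01-15 00:00:39.744 [INFO] cache.redis: Index rebuild in progress      ░
2024-01-15 00:00:40.771 [WARN] api.handler: Heartbeat received from peer   ░
2024-01-15 00:00:43.118 [INFO] http.server: Index rebuild in progress      ░
2024-01-15 00:00:44.076 [INFO] api.handler: Connection established to datab░
                                                                           ░
                                                                           ░
                                                                           ▼


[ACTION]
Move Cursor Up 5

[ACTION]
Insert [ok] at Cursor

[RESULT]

2024-xok█1-15 00:00:01.987 [INFO] db.pool: Connection established to databa▲
2024-01-15 00:00:03.739 [WARN] worker.main: Worker thread started          █
2024-01-15 00:00:06.998 [INFO] api.handler: Socket connection closed [clien░
2024-01-15 00:00:06.088 [INFO] queue.consumer: Connection established to da░
2024-01-15 00:00:07.713 [INFO] cache.redis: File descriptor limit reached  ░
2024-01-15 00:00:09.586 [INFO] cache.redis: Garbage collection triggered [d░
2024-01-15 00:00:09.505 [INFO] queue.consumer: Request processed successful░
2024-01-15 00:00:10.554 [INFO] db.pool: Backup completed successfully      ░
2024-01-15 00:00:14.611 [DEBUG] cache.redis: Heartbeat received from peer  ░
2024-01-15 00:00:16.550 [INFO] queue.consumer: Configuration loaded from di░
2024-01-15 00:00:18.209 [INFO] auth.jwt: Memory usage at threshold         ░
2024-01-15 00:00:22.712 [INFO] api.handler: Cache hit for key [req_id=5615]░
2024-01-15 00:00:27.954 [DEBUG] auth.jwt: Garbage collection triggered     ░
2024-01-15 00:00:31.798 [DEBUG] api.handler: Cache hit for key             ░
2024-01-15 00:00:33.186 [INFO] http.server: Index rebuild in progress      ░
2024-01-15 00:00:33.349 [INFO] net.socket: Request processed successfully  ░
2024-01-15 00:00:38.478 [INFO] net.socket: Request processed successfully  ░
2024-01-15 00:00:39.744 [INFO] cache.redis: Index rebuild in progress      ░
2024-01-15 00:00:40.771 [WARN] api.handler: Heartbeat received from peer   ░
2024-01-15 00:00:43.118 [INFO] http.server: Index rebuild in progress      ░
2024-01-15 00:00:44.076 [INFO] api.handler: Connection established to datab░
                                                                           ░
                                                                           ░
                                                                           ▼


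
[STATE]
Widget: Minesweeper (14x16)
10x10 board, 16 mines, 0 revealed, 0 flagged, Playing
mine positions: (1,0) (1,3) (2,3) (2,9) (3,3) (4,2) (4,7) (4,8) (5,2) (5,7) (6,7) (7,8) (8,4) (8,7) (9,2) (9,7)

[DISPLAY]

■■■■■■■■■■    
■■■■■■■■■■    
■■■■■■■■■■    
■■■■■■■■■■    
■■■■■■■■■■    
■■■■■■■■■■    
■■■■■■■■■■    
■■■■■■■■■■    
■■■■■■■■■■    
■■■■■■■■■■    
              
              
              
              
              
              


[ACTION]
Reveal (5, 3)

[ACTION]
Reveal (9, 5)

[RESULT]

■■■■■■■■■■    
■■■■■■■■■■    
■■■■■■■■■■    
■■■■■■■■■■    
■■■■■■■■■■    
■■■2■■■■■■    
■■■■■■■■■■    
■■■■■■■■■■    
■■■■■■■■■■    
■■■■■1■■■■    
              
              
              
              
              
              


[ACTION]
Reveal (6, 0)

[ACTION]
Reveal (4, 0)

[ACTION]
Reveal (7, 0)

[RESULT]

■■■■■■■■■■    
■■■■■■■■■■    
11■■■■■■■■    
 1■■■■■■■■    
 2■■■■■■■■    
 2■2■■■■■■    
 111■■■■■■    
   1■■■■■■    
 112■■■■■■    
 1■■■1■■■■    
              
              
              
              
              
              


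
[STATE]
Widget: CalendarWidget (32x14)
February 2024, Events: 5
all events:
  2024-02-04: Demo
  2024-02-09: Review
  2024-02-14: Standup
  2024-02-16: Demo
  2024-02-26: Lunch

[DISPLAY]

         February 2024          
Mo Tu We Th Fr Sa Su            
          1  2  3  4*           
 5  6  7  8  9* 10 11           
12 13 14* 15 16* 17 18          
19 20 21 22 23 24 25            
26* 27 28 29                    
                                
                                
                                
                                
                                
                                
                                


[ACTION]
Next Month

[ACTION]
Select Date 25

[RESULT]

           March 2024           
Mo Tu We Th Fr Sa Su            
             1  2  3            
 4  5  6  7  8  9 10            
11 12 13 14 15 16 17            
18 19 20 21 22 23 24            
[25] 26 27 28 29 30 31          
                                
                                
                                
                                
                                
                                
                                


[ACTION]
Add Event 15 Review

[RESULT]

           March 2024           
Mo Tu We Th Fr Sa Su            
             1  2  3            
 4  5  6  7  8  9 10            
11 12 13 14 15* 16 17           
18 19 20 21 22 23 24            
[25] 26 27 28 29 30 31          
                                
                                
                                
                                
                                
                                
                                


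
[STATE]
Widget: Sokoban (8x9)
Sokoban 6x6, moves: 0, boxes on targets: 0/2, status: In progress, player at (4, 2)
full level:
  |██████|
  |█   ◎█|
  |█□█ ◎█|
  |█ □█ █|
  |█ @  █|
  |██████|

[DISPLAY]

██████  
█   ◎█  
█□█ ◎█  
█ □█ █  
█ @  █  
██████  
Moves: 0
        
        


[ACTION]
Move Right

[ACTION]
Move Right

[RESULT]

██████  
█   ◎█  
█□█ ◎█  
█ □█ █  
█   @█  
██████  
Moves: 2
        
        


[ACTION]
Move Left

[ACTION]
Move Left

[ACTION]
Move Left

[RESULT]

██████  
█   ◎█  
█□█ ◎█  
█ □█ █  
█@   █  
██████  
Moves: 5
        
        


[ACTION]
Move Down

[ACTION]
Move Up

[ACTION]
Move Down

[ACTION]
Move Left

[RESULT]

██████  
█   ◎█  
█□█ ◎█  
█ □█ █  
█@   █  
██████  
Moves: 7
        
        


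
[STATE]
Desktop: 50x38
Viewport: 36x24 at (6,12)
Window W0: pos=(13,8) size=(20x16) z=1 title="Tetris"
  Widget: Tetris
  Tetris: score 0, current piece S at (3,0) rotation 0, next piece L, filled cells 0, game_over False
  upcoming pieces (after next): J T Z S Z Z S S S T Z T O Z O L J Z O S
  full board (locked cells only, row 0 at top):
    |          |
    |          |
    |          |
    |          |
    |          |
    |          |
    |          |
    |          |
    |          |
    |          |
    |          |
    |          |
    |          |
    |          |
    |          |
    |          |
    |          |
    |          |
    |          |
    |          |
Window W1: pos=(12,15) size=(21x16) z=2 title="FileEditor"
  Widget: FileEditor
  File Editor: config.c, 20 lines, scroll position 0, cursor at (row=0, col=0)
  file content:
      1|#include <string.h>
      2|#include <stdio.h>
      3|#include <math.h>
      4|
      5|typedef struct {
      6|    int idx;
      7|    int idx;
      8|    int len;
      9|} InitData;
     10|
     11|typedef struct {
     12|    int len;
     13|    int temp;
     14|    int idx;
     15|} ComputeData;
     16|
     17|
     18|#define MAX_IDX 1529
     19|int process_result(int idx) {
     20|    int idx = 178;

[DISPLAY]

       ┃                  ┃         
       ┃                  ┃         
       ┃                  ┃         
      ┏━━━━━━━━━━━━━━━━━━━┓         
      ┃ FileEditor        ┃         
      ┠───────────────────┨         
      ┃█include <string.h▲┃         
      ┃#include <stdio.h>█┃         
      ┃#include <math.h> ░┃         
      ┃                  ░┃         
      ┃typedef struct {  ░┃         
      ┃    int idx;      ░┃         
      ┃    int idx;      ░┃         
      ┃    int len;      ░┃         
      ┃} InitData;       ░┃         
      ┃                  ░┃         
      ┃typedef struct {  ░┃         
      ┃    int len;      ▼┃         
      ┗━━━━━━━━━━━━━━━━━━━┛         
                                    
                                    
                                    
                                    
                                    


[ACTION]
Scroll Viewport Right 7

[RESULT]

┃                  ┃                
┃                  ┃                
┃                  ┃                
━━━━━━━━━━━━━━━━━━━┓                
 FileEditor        ┃                
───────────────────┨                
█include <string.h▲┃                
#include <stdio.h>█┃                
#include <math.h> ░┃                
                  ░┃                
typedef struct {  ░┃                
    int idx;      ░┃                
    int idx;      ░┃                
    int len;      ░┃                
} InitData;       ░┃                
                  ░┃                
typedef struct {  ░┃                
    int len;      ▼┃                
━━━━━━━━━━━━━━━━━━━┛                
                                    
                                    
                                    
                                    
                                    


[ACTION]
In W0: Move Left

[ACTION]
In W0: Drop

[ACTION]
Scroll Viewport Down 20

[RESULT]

┃                  ┃                
━━━━━━━━━━━━━━━━━━━┓                
 FileEditor        ┃                
───────────────────┨                
█include <string.h▲┃                
#include <stdio.h>█┃                
#include <math.h> ░┃                
                  ░┃                
typedef struct {  ░┃                
    int idx;      ░┃                
    int idx;      ░┃                
    int len;      ░┃                
} InitData;       ░┃                
                  ░┃                
typedef struct {  ░┃                
    int len;      ▼┃                
━━━━━━━━━━━━━━━━━━━┛                
                                    
                                    
                                    
                                    
                                    
                                    
                                    
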